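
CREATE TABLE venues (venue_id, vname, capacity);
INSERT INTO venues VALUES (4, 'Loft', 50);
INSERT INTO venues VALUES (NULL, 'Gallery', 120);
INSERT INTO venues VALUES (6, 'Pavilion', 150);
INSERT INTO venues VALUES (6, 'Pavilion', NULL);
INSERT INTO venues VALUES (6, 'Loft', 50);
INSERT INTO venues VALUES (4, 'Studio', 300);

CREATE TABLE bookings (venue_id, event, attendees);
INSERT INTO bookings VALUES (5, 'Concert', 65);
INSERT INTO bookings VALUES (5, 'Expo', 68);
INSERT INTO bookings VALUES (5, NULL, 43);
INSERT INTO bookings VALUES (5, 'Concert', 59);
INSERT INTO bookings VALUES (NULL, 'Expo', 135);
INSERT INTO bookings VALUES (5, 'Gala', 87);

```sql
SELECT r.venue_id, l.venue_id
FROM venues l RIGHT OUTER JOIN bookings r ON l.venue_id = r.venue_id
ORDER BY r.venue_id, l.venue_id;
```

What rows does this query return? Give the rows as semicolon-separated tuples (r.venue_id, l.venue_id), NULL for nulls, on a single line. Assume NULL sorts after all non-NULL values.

RIGHT JOIN keeps every row from `bookings`; unmatched rows get NULL for `venues`'s columns.
Matching on l.venue_id = r.venue_id. A NULL in a compared column never satisfies the condition.
Matched pairs: 0; unmatched r rows kept: 6.

(5, NULL); (5, NULL); (5, NULL); (5, NULL); (5, NULL); (NULL, NULL)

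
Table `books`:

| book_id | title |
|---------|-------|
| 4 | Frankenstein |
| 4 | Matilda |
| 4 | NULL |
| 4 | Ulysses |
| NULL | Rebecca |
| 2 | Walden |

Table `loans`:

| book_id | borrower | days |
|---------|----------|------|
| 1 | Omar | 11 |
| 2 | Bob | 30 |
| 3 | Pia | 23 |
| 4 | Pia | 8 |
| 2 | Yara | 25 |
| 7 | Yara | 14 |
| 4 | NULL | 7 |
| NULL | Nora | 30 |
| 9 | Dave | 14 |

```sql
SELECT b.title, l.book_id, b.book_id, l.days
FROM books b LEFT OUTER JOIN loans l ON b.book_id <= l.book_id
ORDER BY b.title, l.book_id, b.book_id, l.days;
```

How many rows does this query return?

LEFT JOIN keeps every row from `books`; unmatched rows get NULL for `loans`'s columns.
Matching on b.book_id <= l.book_id. A NULL in a compared column never satisfies the condition.
- b (book_id=4) pairs with 4 row(s) of l.
- b (book_id=4) pairs with 4 row(s) of l.
- b (book_id=4) pairs with 4 row(s) of l.
- b (book_id=4) pairs with 4 row(s) of l.
- b (book_id=NULL) has no partner → padded with NULL.
- b (book_id=2) pairs with 7 row(s) of l.
Total: 23 matched + 1 padded = 24 rows.

24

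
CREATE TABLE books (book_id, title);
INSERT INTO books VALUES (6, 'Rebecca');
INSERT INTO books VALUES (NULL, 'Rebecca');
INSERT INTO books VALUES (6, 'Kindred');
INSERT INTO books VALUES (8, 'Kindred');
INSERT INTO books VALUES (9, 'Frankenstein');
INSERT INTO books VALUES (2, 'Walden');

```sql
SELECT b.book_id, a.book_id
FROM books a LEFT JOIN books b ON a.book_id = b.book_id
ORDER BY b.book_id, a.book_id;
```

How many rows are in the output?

LEFT JOIN keeps every row from `books a`; unmatched rows get NULL for `books b`'s columns.
Matching on a.book_id = b.book_id. A NULL in a compared column never satisfies the condition.
- a (book_id=6) pairs with 2 row(s) of b.
- a (book_id=NULL) has no partner → padded with NULL.
- a (book_id=6) pairs with 2 row(s) of b.
- a (book_id=8) pairs with 1 row(s) of b.
- a (book_id=9) pairs with 1 row(s) of b.
- a (book_id=2) pairs with 1 row(s) of b.
Total: 7 matched + 1 padded = 8 rows.

8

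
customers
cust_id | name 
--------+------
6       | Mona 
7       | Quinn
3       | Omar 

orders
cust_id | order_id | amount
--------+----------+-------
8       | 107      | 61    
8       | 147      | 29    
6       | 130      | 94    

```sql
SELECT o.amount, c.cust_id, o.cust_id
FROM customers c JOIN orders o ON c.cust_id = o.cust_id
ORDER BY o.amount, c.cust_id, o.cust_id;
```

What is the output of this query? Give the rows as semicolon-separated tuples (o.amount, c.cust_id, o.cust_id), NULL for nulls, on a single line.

(94, 6, 6)

INNER JOIN keeps only pairs where the ON condition holds.
Matching on c.cust_id = o.cust_id.
- c row (cust_id=6): matches 1 o row(s) → 1 output row(s).
- c row (cust_id=7): no match → dropped.
- c row (cust_id=3): no match → dropped.
After projecting and ordering:
o.amount | c.cust_id | o.cust_id
94 | 6 | 6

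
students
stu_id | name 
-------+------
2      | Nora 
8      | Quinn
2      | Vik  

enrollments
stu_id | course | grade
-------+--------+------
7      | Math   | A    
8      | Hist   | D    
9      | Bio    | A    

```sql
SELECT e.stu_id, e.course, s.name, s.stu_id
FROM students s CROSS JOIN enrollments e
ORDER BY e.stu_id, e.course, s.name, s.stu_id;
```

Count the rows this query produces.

CROSS JOIN pairs every row of `students` with every row of `enrollments`: 3 × 3 = 9 rows.

9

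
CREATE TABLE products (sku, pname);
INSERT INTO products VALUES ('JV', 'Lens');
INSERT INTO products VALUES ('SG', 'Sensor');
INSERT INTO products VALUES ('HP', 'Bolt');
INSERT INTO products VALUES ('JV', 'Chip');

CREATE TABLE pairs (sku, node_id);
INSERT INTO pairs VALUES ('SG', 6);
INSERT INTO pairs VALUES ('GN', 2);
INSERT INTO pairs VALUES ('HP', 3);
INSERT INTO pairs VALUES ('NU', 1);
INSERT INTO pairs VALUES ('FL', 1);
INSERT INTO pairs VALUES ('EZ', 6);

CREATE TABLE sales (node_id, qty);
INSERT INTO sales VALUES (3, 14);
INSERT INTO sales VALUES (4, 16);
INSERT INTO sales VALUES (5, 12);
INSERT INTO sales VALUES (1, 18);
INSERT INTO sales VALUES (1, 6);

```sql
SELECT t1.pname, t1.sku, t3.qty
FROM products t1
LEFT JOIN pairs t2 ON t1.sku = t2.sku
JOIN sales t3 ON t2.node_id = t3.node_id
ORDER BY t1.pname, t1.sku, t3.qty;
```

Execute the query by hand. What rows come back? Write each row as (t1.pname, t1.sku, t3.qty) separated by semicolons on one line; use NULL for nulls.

(Bolt, HP, 14)

Joins associate left-to-right: products LEFT JOIN pairs on sku gives 4 intermediate row(s).
Then INNER JOIN `sales t3` on node_id: keep only rows whose t2.node_id appears in t3.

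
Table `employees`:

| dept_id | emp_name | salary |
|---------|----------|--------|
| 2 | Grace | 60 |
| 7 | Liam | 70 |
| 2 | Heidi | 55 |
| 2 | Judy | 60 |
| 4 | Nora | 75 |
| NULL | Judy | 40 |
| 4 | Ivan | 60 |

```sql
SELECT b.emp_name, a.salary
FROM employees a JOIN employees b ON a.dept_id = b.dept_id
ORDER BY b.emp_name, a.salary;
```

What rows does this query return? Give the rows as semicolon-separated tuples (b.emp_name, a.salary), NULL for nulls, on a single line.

(Grace, 55); (Grace, 60); (Grace, 60); (Heidi, 55); (Heidi, 60); (Heidi, 60); (Ivan, 60); (Ivan, 75); (Judy, 55); (Judy, 60); (Judy, 60); (Liam, 70); (Nora, 60); (Nora, 75)

INNER JOIN keeps only pairs where the ON condition holds.
Matching on a.dept_id = b.dept_id. A NULL in a compared column never satisfies the condition.
- a[0] dept_id=2 → 3 match(es) in b → 3 row(s).
- a[1] dept_id=7 → 1 match(es) in b → 1 row(s).
- a[2] dept_id=2 → 3 match(es) in b → 3 row(s).
- a[3] dept_id=2 → 3 match(es) in b → 3 row(s).
- a[4] dept_id=4 → 2 match(es) in b → 2 row(s).
- a[5] dept_id=NULL → no match; dropped.
- a[6] dept_id=4 → 2 match(es) in b → 2 row(s).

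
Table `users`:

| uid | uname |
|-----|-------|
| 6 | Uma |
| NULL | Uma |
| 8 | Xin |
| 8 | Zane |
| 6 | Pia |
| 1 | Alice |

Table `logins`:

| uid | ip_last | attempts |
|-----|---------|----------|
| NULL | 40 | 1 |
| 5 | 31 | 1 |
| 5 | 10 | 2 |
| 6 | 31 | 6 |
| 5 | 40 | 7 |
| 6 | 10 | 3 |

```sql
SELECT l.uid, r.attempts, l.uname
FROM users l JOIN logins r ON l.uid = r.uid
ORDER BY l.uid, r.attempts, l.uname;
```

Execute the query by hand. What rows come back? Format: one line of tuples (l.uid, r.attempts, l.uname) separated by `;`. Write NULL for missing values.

(6, 3, Pia); (6, 3, Uma); (6, 6, Pia); (6, 6, Uma)

INNER JOIN keeps only pairs where the ON condition holds.
Matching on l.uid = r.uid. A NULL in a compared column never satisfies the condition.
- l (uid=6) pairs with 2 row(s) of r.
- l (uid=NULL) has no partner → excluded.
- l (uid=8) has no partner → excluded.
- l (uid=8) has no partner → excluded.
- l (uid=6) pairs with 2 row(s) of r.
- l (uid=1) has no partner → excluded.
After projecting and ordering:
l.uid | r.attempts | l.uname
6 | 3 | Pia
6 | 3 | Uma
6 | 6 | Pia
6 | 6 | Uma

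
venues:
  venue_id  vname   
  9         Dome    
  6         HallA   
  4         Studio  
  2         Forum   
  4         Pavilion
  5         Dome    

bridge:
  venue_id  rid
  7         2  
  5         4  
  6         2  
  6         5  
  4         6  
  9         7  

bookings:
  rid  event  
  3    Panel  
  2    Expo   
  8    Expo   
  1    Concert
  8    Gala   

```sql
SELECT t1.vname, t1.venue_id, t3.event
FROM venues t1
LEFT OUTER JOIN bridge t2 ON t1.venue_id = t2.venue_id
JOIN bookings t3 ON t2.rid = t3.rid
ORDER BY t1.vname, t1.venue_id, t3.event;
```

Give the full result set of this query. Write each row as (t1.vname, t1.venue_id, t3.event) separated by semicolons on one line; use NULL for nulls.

(HallA, 6, Expo)

Step 1 — t1 LEFT JOIN t2 on venue_id → 7 row(s).
Then INNER JOIN `bookings t3` on rid: keep only rows whose t2.rid appears in t3.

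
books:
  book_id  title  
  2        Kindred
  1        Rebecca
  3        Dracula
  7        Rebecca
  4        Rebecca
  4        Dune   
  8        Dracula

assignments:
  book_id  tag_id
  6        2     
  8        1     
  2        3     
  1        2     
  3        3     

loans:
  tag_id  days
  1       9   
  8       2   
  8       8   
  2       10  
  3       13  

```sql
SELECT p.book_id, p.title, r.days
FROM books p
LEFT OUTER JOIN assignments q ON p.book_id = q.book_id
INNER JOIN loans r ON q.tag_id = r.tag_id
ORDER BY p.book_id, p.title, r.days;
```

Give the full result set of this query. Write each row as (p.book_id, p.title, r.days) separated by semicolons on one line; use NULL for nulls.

(1, Rebecca, 10); (2, Kindred, 13); (3, Dracula, 13); (8, Dracula, 9)

Step 1 — p LEFT JOIN q on book_id → 7 row(s).
Then INNER JOIN `loans r` on tag_id: keep only rows whose q.tag_id appears in r.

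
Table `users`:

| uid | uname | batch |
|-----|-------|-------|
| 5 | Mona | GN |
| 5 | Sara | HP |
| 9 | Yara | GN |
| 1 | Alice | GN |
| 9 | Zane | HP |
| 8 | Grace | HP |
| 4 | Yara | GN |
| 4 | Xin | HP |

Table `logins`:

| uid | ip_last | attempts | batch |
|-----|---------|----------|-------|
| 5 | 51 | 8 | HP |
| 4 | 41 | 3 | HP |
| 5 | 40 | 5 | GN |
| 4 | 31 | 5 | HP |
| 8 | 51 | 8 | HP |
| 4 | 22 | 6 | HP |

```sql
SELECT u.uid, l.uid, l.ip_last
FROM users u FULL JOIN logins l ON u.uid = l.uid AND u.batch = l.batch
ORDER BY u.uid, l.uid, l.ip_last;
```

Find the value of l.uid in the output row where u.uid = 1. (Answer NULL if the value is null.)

NULL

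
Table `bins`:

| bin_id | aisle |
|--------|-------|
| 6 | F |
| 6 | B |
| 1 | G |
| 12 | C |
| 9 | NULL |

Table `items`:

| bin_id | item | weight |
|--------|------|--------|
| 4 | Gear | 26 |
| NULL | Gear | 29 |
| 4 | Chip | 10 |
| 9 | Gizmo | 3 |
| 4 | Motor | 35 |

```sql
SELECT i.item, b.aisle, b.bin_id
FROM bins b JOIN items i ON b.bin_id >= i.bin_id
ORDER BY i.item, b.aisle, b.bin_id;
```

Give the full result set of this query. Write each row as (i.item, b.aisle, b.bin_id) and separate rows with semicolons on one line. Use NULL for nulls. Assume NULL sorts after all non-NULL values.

(Chip, B, 6); (Chip, C, 12); (Chip, F, 6); (Chip, NULL, 9); (Gear, B, 6); (Gear, C, 12); (Gear, F, 6); (Gear, NULL, 9); (Gizmo, C, 12); (Gizmo, NULL, 9); (Motor, B, 6); (Motor, C, 12); (Motor, F, 6); (Motor, NULL, 9)

INNER JOIN keeps only pairs where the ON condition holds.
Matching on b.bin_id >= i.bin_id. A NULL in a compared column never satisfies the condition.
- b[0] bin_id=6 → 3 match(es) in i → 3 row(s).
- b[1] bin_id=6 → 3 match(es) in i → 3 row(s).
- b[2] bin_id=1 → no match; dropped.
- b[3] bin_id=12 → 4 match(es) in i → 4 row(s).
- b[4] bin_id=9 → 4 match(es) in i → 4 row(s).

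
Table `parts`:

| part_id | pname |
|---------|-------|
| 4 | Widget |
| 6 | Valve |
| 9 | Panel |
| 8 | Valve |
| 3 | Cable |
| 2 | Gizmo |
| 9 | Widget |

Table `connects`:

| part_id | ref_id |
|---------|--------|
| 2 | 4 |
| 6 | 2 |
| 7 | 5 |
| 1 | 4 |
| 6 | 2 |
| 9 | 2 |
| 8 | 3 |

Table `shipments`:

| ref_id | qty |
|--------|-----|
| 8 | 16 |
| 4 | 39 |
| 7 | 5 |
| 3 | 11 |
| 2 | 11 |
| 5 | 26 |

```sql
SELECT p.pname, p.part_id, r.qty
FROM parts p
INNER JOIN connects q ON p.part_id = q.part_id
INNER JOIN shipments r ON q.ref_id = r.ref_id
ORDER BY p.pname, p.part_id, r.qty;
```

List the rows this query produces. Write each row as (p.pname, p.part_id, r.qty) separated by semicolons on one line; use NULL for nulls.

Evaluate left to right. First `parts p INNER JOIN connects q` on part_id: 6 row(s).
Then INNER JOIN `shipments r` on ref_id: keep only rows whose q.ref_id appears in r.

(Gizmo, 2, 39); (Panel, 9, 11); (Valve, 6, 11); (Valve, 6, 11); (Valve, 8, 11); (Widget, 9, 11)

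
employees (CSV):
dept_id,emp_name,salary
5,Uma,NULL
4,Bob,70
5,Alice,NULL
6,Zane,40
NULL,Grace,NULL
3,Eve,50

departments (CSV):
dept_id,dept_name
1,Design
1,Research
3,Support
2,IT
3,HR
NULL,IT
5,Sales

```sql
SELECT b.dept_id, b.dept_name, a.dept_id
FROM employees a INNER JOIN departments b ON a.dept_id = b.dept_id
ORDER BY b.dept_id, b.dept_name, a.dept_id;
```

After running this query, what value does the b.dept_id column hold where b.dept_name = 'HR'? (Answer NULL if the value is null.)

INNER JOIN keeps only pairs where the ON condition holds.
Matching on a.dept_id = b.dept_id. A NULL in a compared column never satisfies the condition.
- a (dept_id=5) pairs with 1 row(s) of b.
- a (dept_id=4) has no partner → excluded.
- a (dept_id=5) pairs with 1 row(s) of b.
- a (dept_id=6) has no partner → excluded.
- a (dept_id=NULL) has no partner → excluded.
- a (dept_id=3) pairs with 2 row(s) of b.

3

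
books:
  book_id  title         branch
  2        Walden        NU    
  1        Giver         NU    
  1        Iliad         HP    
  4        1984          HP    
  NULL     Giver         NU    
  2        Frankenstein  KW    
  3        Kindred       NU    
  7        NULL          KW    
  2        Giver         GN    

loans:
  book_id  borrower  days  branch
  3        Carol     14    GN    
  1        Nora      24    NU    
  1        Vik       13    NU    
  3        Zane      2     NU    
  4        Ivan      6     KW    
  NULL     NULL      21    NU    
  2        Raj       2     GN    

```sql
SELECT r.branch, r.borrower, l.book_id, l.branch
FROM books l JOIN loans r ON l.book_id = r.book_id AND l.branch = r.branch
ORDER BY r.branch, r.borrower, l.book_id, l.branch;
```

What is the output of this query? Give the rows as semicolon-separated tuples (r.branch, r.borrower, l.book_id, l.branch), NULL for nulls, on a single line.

INNER JOIN keeps only pairs where the ON condition holds.
Matching on l.book_id = r.book_id AND l.branch = r.branch. A NULL in a compared column never satisfies the condition.
- l (book_id=2, branch=NU) has no partner → excluded.
- l (book_id=1, branch=NU) pairs with 2 row(s) of r.
- l (book_id=1, branch=HP) has no partner → excluded.
- l (book_id=4, branch=HP) has no partner → excluded.
- l (book_id=NULL, branch=NU) has no partner → excluded.
- l (book_id=2, branch=KW) has no partner → excluded.
- l (book_id=3, branch=NU) pairs with 1 row(s) of r.
- l (book_id=7, branch=KW) has no partner → excluded.
- l (book_id=2, branch=GN) pairs with 1 row(s) of r.
After projecting and ordering:
r.branch | r.borrower | l.book_id | l.branch
GN | Raj | 2 | GN
NU | Nora | 1 | NU
NU | Vik | 1 | NU
NU | Zane | 3 | NU

(GN, Raj, 2, GN); (NU, Nora, 1, NU); (NU, Vik, 1, NU); (NU, Zane, 3, NU)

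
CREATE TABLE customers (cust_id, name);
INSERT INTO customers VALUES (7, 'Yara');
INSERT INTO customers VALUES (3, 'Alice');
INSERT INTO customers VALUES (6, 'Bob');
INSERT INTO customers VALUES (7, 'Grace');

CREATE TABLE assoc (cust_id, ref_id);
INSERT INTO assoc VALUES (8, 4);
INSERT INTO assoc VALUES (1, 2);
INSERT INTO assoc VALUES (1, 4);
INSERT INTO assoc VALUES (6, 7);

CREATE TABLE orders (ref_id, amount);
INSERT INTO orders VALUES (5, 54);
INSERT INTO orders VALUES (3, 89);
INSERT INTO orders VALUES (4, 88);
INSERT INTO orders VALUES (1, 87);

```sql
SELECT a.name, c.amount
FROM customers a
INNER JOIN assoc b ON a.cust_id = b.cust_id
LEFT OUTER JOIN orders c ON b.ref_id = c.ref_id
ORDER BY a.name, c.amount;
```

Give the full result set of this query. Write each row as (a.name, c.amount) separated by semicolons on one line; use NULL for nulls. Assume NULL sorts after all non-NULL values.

(Bob, NULL)

Joins associate left-to-right: customers INNER JOIN assoc on cust_id gives 1 intermediate row(s).
Then LEFT JOIN `orders c` on ref_id: each of those 1 rows is kept; rows whose b.ref_id has no match in c get NULL for c's columns.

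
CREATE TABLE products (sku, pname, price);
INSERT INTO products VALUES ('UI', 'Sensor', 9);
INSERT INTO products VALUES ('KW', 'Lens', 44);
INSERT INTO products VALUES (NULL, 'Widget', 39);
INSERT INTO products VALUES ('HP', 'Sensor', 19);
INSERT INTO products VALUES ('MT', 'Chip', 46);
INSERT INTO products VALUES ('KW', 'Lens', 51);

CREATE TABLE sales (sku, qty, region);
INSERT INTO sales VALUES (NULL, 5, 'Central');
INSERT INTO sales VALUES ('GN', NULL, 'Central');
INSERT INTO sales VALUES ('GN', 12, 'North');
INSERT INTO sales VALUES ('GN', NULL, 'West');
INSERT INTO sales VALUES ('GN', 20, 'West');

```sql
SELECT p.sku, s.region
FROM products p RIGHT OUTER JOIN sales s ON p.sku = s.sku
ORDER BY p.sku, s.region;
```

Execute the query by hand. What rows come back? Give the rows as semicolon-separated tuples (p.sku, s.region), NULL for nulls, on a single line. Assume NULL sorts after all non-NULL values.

(NULL, Central); (NULL, Central); (NULL, North); (NULL, West); (NULL, West)

RIGHT JOIN keeps every row from `sales`; unmatched rows get NULL for `products`'s columns.
Matching on p.sku = s.sku. A NULL in a compared column never satisfies the condition.
- p (sku=UI) has no partner in s.
- p (sku=KW) has no partner in s.
- p (sku=NULL) has no partner in s.
- p (sku=HP) has no partner in s.
- p (sku=MT) has no partner in s.
- p (sku=KW) has no partner in s.
- plus 5 unmatched s row(s), each kept with NULL p columns.
After projecting and ordering:
p.sku | s.region
NULL | Central
NULL | Central
NULL | North
NULL | West
NULL | West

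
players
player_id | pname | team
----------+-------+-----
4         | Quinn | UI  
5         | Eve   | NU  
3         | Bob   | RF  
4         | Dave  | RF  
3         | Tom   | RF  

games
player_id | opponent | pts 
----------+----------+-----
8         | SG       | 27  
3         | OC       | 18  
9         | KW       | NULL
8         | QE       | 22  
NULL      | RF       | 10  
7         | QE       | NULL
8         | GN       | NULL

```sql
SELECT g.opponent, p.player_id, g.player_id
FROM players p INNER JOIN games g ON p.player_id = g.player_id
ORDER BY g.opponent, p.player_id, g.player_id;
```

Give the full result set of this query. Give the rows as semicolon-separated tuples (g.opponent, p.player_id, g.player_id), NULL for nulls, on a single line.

(OC, 3, 3); (OC, 3, 3)

INNER JOIN keeps only pairs where the ON condition holds.
Matching on p.player_id = g.player_id. A NULL in a compared column never satisfies the condition.
- player_id=4: no matching g row, dropped.
- player_id=5: no matching g row, dropped.
- player_id=3: 1 matching g row(s), so 1 row(s) emitted.
- player_id=4: no matching g row, dropped.
- player_id=3: 1 matching g row(s), so 1 row(s) emitted.
After projecting and ordering:
g.opponent | p.player_id | g.player_id
OC | 3 | 3
OC | 3 | 3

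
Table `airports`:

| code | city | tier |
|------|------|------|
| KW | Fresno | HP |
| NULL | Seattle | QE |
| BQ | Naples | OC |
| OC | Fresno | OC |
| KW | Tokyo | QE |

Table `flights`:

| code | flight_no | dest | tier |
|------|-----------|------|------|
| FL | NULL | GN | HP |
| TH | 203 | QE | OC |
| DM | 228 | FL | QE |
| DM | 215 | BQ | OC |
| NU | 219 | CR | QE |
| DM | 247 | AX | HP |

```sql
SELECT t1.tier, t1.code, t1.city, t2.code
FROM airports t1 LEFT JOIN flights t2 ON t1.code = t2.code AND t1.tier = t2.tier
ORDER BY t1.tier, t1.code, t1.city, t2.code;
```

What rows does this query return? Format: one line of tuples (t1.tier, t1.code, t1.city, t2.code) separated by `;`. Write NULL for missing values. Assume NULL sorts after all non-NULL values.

(HP, KW, Fresno, NULL); (OC, BQ, Naples, NULL); (OC, OC, Fresno, NULL); (QE, KW, Tokyo, NULL); (QE, NULL, Seattle, NULL)

LEFT JOIN keeps every row from `airports`; unmatched rows get NULL for `flights`'s columns.
Matching on t1.code = t2.code AND t1.tier = t2.tier. A NULL in a compared column never satisfies the condition.
- t1 (code=KW, tier=HP) has no partner → padded with NULL.
- t1 (code=NULL, tier=QE) has no partner → padded with NULL.
- t1 (code=BQ, tier=OC) has no partner → padded with NULL.
- t1 (code=OC, tier=OC) has no partner → padded with NULL.
- t1 (code=KW, tier=QE) has no partner → padded with NULL.
After projecting and ordering:
t1.tier | t1.code | t1.city | t2.code
HP | KW | Fresno | NULL
OC | BQ | Naples | NULL
OC | OC | Fresno | NULL
QE | KW | Tokyo | NULL
QE | NULL | Seattle | NULL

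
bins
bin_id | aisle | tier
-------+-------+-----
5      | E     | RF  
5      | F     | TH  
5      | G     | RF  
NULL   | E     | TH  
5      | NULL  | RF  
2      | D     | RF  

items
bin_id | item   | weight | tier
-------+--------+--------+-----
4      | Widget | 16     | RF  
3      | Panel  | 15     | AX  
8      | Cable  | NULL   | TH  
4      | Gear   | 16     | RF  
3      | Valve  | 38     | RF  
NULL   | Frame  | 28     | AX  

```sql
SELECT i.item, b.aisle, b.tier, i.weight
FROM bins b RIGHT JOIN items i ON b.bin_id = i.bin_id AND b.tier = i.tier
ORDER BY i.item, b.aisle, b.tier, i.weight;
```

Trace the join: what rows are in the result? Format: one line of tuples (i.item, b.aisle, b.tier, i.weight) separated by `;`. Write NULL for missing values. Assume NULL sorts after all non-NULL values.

(Cable, NULL, NULL, NULL); (Frame, NULL, NULL, 28); (Gear, NULL, NULL, 16); (Panel, NULL, NULL, 15); (Valve, NULL, NULL, 38); (Widget, NULL, NULL, 16)

RIGHT JOIN keeps every row from `items`; unmatched rows get NULL for `bins`'s columns.
Matching on b.bin_id = i.bin_id AND b.tier = i.tier. A NULL in a compared column never satisfies the condition.
Matched pairs: 0; unmatched i rows kept: 6.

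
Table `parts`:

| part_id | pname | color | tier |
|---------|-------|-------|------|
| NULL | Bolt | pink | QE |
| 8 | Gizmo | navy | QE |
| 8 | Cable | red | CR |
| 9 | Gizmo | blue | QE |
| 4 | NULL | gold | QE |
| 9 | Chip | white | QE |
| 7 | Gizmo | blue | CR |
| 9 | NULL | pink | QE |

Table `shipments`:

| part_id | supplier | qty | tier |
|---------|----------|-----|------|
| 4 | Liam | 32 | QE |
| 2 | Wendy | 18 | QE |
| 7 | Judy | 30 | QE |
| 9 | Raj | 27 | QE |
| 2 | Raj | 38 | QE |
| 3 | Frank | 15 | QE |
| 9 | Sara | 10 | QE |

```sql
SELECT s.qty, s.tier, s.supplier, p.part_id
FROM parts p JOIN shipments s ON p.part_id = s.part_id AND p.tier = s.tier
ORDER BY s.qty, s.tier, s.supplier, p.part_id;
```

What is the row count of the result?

INNER JOIN keeps only pairs where the ON condition holds.
Matching on p.part_id = s.part_id AND p.tier = s.tier. A NULL in a compared column never satisfies the condition.
- p (part_id=NULL, tier=QE) has no partner → excluded.
- p (part_id=8, tier=QE) has no partner → excluded.
- p (part_id=8, tier=CR) has no partner → excluded.
- p (part_id=9, tier=QE) pairs with 2 row(s) of s.
- p (part_id=4, tier=QE) pairs with 1 row(s) of s.
- p (part_id=9, tier=QE) pairs with 2 row(s) of s.
- p (part_id=7, tier=CR) has no partner → excluded.
- p (part_id=9, tier=QE) pairs with 2 row(s) of s.
Total: 7 rows.

7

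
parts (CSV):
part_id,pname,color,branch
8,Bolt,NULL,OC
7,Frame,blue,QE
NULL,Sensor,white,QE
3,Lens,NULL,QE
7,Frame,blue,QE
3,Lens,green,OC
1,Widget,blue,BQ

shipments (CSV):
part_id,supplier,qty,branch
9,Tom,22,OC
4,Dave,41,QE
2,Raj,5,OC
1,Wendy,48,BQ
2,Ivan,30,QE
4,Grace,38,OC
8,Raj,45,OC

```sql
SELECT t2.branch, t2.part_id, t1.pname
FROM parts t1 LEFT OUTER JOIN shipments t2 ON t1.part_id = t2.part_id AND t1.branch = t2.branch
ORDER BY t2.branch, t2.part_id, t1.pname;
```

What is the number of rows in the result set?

7

LEFT JOIN keeps every row from `parts`; unmatched rows get NULL for `shipments`'s columns.
Matching on t1.part_id = t2.part_id AND t1.branch = t2.branch. A NULL in a compared column never satisfies the condition.
- t1[0] part_id=8, branch=OC → 1 match(es) in t2 → 1 row(s).
- t1[1] part_id=7, branch=QE → no match; kept with NULLs on the t2 side.
- t1[2] part_id=NULL, branch=QE → no match; kept with NULLs on the t2 side.
- t1[3] part_id=3, branch=QE → no match; kept with NULLs on the t2 side.
- t1[4] part_id=7, branch=QE → no match; kept with NULLs on the t2 side.
- t1[5] part_id=3, branch=OC → no match; kept with NULLs on the t2 side.
- t1[6] part_id=1, branch=BQ → 1 match(es) in t2 → 1 row(s).
Total: 2 matched + 5 padded = 7 rows.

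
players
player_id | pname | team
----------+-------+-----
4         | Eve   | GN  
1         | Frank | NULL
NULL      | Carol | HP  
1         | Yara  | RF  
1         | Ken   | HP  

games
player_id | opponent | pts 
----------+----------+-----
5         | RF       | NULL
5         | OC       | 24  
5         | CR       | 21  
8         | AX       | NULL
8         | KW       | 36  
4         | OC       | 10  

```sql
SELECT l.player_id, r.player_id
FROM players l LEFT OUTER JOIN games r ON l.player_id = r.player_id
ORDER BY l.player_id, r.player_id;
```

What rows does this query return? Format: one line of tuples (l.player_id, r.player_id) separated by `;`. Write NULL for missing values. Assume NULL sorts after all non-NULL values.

(1, NULL); (1, NULL); (1, NULL); (4, 4); (NULL, NULL)

LEFT JOIN keeps every row from `players`; unmatched rows get NULL for `games`'s columns.
Matching on l.player_id = r.player_id. A NULL in a compared column never satisfies the condition.
Matched pairs: 1; unmatched l rows kept: 4.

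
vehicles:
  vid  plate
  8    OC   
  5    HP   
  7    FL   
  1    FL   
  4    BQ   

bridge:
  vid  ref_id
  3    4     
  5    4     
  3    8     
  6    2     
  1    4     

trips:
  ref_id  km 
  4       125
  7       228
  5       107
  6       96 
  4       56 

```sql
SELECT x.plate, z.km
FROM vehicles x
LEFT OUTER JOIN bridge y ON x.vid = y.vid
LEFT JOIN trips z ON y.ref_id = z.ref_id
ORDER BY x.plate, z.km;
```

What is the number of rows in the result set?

Evaluate left to right. First `vehicles x LEFT JOIN bridge y` on vid: 5 row(s).
Then LEFT JOIN `trips z` on ref_id: each of those 5 rows is kept; rows whose y.ref_id has no match in z get NULL for z's columns.
Result: 7 row(s).

7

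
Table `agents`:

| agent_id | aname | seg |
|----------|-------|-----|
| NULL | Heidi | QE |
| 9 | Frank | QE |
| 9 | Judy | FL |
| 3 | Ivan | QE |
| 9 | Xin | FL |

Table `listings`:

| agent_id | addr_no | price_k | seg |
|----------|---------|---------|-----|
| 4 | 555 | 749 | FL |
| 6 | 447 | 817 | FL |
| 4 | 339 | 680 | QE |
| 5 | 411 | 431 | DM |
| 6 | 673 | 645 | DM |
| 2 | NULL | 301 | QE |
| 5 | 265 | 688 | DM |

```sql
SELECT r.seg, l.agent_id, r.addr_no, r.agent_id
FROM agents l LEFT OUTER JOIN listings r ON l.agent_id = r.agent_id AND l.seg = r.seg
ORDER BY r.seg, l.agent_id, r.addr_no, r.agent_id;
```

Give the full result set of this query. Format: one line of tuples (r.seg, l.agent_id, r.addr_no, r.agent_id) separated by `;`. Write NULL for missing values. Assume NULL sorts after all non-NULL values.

(NULL, 3, NULL, NULL); (NULL, 9, NULL, NULL); (NULL, 9, NULL, NULL); (NULL, 9, NULL, NULL); (NULL, NULL, NULL, NULL)

LEFT JOIN keeps every row from `agents`; unmatched rows get NULL for `listings`'s columns.
Matching on l.agent_id = r.agent_id AND l.seg = r.seg. A NULL in a compared column never satisfies the condition.
Matched pairs: 0; unmatched l rows kept: 5.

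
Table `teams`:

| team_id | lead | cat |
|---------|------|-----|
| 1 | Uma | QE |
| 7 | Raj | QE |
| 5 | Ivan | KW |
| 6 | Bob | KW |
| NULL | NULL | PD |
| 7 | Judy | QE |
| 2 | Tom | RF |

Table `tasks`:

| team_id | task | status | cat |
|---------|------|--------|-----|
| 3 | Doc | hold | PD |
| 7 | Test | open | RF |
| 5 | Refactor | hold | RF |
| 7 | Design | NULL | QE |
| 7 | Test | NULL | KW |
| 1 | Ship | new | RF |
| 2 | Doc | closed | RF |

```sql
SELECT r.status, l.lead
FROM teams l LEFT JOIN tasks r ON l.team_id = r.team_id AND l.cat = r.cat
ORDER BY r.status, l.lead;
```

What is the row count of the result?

LEFT JOIN keeps every row from `teams`; unmatched rows get NULL for `tasks`'s columns.
Matching on l.team_id = r.team_id AND l.cat = r.cat. A NULL in a compared column never satisfies the condition.
- l row (team_id=1, cat=QE): no match → kept, r columns NULL.
- l row (team_id=7, cat=QE): matches 1 r row(s) → 1 output row(s).
- l row (team_id=5, cat=KW): no match → kept, r columns NULL.
- l row (team_id=6, cat=KW): no match → kept, r columns NULL.
- l row (team_id=NULL, cat=PD): no match → kept, r columns NULL.
- l row (team_id=7, cat=QE): matches 1 r row(s) → 1 output row(s).
- l row (team_id=2, cat=RF): matches 1 r row(s) → 1 output row(s).
Total: 3 matched + 4 padded = 7 rows.

7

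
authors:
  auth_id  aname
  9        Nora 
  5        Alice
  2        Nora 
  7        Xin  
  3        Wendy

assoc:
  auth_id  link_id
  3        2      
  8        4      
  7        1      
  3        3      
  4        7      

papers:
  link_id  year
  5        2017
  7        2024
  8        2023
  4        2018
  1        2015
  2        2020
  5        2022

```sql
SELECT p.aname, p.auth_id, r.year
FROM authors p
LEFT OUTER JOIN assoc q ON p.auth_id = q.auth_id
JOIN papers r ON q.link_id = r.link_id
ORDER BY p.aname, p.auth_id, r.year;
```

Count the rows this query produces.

2

Evaluate left to right. First `authors p LEFT JOIN assoc q` on auth_id: 6 row(s).
Then INNER JOIN `papers r` on link_id: keep only rows whose q.link_id appears in r.
Result: 2 row(s).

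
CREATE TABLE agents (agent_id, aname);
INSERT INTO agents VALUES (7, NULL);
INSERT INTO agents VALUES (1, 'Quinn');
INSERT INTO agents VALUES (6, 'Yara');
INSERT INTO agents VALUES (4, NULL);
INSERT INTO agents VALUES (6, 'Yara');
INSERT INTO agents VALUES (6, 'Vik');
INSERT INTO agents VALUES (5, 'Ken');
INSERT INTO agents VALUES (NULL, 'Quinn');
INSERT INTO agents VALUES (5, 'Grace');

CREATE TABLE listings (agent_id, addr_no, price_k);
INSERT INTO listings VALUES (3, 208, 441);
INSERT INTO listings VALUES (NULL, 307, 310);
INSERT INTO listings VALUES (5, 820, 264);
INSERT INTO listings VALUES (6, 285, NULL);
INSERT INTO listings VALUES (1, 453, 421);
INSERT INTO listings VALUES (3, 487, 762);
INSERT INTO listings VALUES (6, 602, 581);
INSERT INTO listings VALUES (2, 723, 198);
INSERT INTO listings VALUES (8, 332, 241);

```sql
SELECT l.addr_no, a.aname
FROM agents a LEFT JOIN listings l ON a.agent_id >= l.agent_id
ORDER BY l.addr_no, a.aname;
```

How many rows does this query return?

LEFT JOIN keeps every row from `agents`; unmatched rows get NULL for `listings`'s columns.
Matching on a.agent_id >= l.agent_id. A NULL in a compared column never satisfies the condition.
Matched pairs: 43; unmatched a rows kept: 1.
Total: 43 matched + 1 padded = 44 rows.

44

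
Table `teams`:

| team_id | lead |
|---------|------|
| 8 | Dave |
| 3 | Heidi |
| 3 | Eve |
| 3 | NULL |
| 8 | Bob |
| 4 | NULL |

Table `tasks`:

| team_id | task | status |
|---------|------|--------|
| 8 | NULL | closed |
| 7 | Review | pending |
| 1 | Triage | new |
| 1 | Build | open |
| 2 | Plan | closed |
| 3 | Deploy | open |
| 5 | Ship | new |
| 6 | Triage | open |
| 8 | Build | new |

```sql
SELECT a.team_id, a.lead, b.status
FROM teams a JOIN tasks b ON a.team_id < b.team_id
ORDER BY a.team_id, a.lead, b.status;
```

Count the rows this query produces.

INNER JOIN keeps only pairs where the ON condition holds.
Matching on a.team_id < b.team_id.
Matched pairs: 20.
Total: 20 rows.

20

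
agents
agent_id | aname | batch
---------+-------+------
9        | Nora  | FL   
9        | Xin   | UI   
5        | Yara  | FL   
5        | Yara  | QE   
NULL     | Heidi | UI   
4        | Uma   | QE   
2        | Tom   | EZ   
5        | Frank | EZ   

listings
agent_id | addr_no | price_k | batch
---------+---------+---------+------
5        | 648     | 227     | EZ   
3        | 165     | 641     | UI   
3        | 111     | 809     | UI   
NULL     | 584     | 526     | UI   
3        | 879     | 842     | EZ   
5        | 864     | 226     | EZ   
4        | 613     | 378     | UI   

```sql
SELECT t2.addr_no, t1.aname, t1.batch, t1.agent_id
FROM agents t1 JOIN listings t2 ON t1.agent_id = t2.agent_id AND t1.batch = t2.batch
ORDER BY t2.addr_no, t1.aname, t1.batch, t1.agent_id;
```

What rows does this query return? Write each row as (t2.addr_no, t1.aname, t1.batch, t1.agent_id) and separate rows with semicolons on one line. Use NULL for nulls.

(648, Frank, EZ, 5); (864, Frank, EZ, 5)

INNER JOIN keeps only pairs where the ON condition holds.
Matching on t1.agent_id = t2.agent_id AND t1.batch = t2.batch. A NULL in a compared column never satisfies the condition.
Matched pairs: 2.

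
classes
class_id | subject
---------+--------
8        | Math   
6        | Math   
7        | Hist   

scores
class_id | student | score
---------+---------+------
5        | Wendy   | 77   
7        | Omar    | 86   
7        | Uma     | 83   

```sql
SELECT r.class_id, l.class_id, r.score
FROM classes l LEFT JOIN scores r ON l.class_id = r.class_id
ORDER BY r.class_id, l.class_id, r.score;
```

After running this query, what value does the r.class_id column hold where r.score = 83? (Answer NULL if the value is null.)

LEFT JOIN keeps every row from `classes`; unmatched rows get NULL for `scores`'s columns.
Matching on l.class_id = r.class_id.
- l row (class_id=8): no match → kept, r columns NULL.
- l row (class_id=6): no match → kept, r columns NULL.
- l row (class_id=7): matches 2 r row(s) → 2 output row(s).

7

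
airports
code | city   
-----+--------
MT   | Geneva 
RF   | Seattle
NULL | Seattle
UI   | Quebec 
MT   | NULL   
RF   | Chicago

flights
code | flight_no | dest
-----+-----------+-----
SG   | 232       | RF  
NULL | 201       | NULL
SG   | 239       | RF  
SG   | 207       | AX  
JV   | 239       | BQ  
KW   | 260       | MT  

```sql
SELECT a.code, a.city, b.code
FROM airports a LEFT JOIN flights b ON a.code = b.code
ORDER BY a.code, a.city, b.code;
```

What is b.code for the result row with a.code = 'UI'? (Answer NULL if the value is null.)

LEFT JOIN keeps every row from `airports`; unmatched rows get NULL for `flights`'s columns.
Matching on a.code = b.code. A NULL in a compared column never satisfies the condition.
- a row (code=MT): no match → kept, b columns NULL.
- a row (code=RF): no match → kept, b columns NULL.
- a row (code=NULL): no match → kept, b columns NULL.
- a row (code=UI): no match → kept, b columns NULL.
- a row (code=MT): no match → kept, b columns NULL.
- a row (code=RF): no match → kept, b columns NULL.

NULL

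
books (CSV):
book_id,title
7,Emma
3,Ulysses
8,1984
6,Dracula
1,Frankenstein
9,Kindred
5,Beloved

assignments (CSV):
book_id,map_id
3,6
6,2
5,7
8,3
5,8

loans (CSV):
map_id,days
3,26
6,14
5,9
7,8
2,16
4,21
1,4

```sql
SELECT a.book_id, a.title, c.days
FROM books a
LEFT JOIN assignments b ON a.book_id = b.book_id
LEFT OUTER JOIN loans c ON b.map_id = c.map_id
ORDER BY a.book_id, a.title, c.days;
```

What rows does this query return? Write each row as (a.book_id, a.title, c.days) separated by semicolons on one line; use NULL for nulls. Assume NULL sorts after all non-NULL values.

Step 1 — a LEFT JOIN b on book_id → 8 row(s).
Then LEFT JOIN `loans c` on map_id: each of those 8 rows is kept; rows whose b.map_id has no match in c get NULL for c's columns.

(1, Frankenstein, NULL); (3, Ulysses, 14); (5, Beloved, 8); (5, Beloved, NULL); (6, Dracula, 16); (7, Emma, NULL); (8, 1984, 26); (9, Kindred, NULL)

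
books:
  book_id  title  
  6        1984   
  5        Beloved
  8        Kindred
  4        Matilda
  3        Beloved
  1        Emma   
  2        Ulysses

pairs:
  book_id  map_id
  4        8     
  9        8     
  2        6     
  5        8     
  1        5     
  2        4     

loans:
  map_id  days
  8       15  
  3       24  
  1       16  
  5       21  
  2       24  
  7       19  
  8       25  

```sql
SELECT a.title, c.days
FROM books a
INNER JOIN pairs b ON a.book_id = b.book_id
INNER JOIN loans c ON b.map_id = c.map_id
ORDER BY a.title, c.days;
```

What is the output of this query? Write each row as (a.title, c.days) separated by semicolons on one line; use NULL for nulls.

(Beloved, 15); (Beloved, 25); (Emma, 21); (Matilda, 15); (Matilda, 25)

Evaluate left to right. First `books a INNER JOIN pairs b` on book_id: 5 row(s).
Then INNER JOIN `loans c` on map_id: keep only rows whose b.map_id appears in c.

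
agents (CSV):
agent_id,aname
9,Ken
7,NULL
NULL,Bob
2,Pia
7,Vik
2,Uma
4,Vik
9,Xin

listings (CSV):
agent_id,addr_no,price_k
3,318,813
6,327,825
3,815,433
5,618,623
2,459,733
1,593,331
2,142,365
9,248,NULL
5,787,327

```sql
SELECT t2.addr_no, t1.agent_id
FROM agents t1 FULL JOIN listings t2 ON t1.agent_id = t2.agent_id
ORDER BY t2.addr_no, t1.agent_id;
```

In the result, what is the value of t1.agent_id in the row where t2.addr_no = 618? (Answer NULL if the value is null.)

FULL OUTER JOIN keeps every row from both sides; unmatched rows get NULL for the other side's columns.
Matching on t1.agent_id = t2.agent_id. A NULL in a compared column never satisfies the condition.
- t1 (agent_id=9) pairs with 1 row(s) of t2.
- t1 (agent_id=7) has no partner → padded with NULL.
- t1 (agent_id=NULL) has no partner → padded with NULL.
- t1 (agent_id=2) pairs with 2 row(s) of t2.
- t1 (agent_id=7) has no partner → padded with NULL.
- t1 (agent_id=2) pairs with 2 row(s) of t2.
- t1 (agent_id=4) has no partner → padded with NULL.
- t1 (agent_id=9) pairs with 1 row(s) of t2.
- plus 6 unmatched t2 row(s), each kept with NULL t1 columns.

NULL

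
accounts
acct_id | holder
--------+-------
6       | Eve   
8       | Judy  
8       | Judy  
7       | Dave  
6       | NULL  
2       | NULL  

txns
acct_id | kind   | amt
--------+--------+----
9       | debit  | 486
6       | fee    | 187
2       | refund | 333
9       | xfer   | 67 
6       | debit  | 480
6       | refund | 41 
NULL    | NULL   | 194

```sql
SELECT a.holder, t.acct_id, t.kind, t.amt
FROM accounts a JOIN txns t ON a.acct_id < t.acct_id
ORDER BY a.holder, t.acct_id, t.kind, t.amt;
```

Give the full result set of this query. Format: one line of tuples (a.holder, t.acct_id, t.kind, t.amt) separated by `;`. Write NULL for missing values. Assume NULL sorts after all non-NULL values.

(Dave, 9, debit, 486); (Dave, 9, xfer, 67); (Eve, 9, debit, 486); (Eve, 9, xfer, 67); (Judy, 9, debit, 486); (Judy, 9, debit, 486); (Judy, 9, xfer, 67); (Judy, 9, xfer, 67); (NULL, 6, debit, 480); (NULL, 6, fee, 187); (NULL, 6, refund, 41); (NULL, 9, debit, 486); (NULL, 9, debit, 486); (NULL, 9, xfer, 67); (NULL, 9, xfer, 67)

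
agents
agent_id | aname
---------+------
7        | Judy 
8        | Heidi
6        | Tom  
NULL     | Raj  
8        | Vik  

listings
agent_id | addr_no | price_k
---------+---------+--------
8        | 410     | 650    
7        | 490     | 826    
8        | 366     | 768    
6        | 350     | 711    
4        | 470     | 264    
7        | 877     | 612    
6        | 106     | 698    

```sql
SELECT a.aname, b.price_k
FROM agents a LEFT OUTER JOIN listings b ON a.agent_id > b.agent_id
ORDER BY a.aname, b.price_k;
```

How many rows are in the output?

LEFT JOIN keeps every row from `agents`; unmatched rows get NULL for `listings`'s columns.
Matching on a.agent_id > b.agent_id. A NULL in a compared column never satisfies the condition.
- a[0] agent_id=7 → 3 match(es) in b → 3 row(s).
- a[1] agent_id=8 → 5 match(es) in b → 5 row(s).
- a[2] agent_id=6 → 1 match(es) in b → 1 row(s).
- a[3] agent_id=NULL → no match; kept with NULLs on the b side.
- a[4] agent_id=8 → 5 match(es) in b → 5 row(s).
Total: 14 matched + 1 padded = 15 rows.

15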